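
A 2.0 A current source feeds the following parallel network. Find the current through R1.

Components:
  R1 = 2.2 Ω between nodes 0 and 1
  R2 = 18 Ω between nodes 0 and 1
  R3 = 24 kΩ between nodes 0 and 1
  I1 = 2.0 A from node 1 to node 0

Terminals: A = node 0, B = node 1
All resistors sit directly between nodes 0 and 1, so they are in parallel and share one voltage V; the full source current 2 A splits among them.
1/R_par = 1/2.2 + 1/18 + 1/24000 = 0.5101 S  =>  R_par = 1.96 Ω
V = I × R_par = 2 × 1.96 = 3.92 V
I_R1 = V/R1 = 3.92/2.2 = 1.782 A

Final answer: 1.782 A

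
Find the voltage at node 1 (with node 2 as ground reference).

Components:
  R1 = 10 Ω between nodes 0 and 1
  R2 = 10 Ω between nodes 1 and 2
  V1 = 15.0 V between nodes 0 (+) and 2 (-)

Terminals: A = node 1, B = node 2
Nodal analysis, taking node 2 as the 0 V reference.
Source V1 fixes V_0 = 15 V.
KCL at each unknown node (sum of currents leaving = 0; resistances in Ω):
  Node 1: (V_1 - 15)/10 + (V_1 - 0)/10 = 0
Collecting terms: 0.2 × V_1 = 1.5  =>  V_1 = 7.5 V
The requested potential is V_1 = 7.5 V.

Final answer: V_1 = 7.5 V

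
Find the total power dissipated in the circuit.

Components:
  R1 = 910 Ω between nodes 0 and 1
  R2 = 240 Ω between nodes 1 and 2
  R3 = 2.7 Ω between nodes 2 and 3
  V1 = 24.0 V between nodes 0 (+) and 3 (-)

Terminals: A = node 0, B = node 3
Nodal analysis, taking node 3 as the 0 V reference.
Source V1 fixes V_0 = 24 V.
KCL at each unknown node (sum of currents leaving = 0; resistances in Ω):
  Node 1: (V_1 - 24)/910 + (V_1 - V_2)/240 = 0
  Node 2: (V_2 - V_1)/240 + (V_2 - 0)/2.7 = 0
Collecting terms (coefficients in siemens):
  0.005266·V_1 - 0.004167·V_2 = 0.02637
  0.3745·V_2 - 0.004167·V_1 = 0
Determinant D = (0.005266)(0.3745) - (-0.004167)(-0.004167) = 0.001955
V_1 = [(0.02637)(0.3745) - (-0.004167)(0)]/D = 5.053 V
V_2 = [(0.005266)(0) - (0.02637)(-0.004167)]/D = 0.05622 V
Power in each resistor, P = (ΔV)²/R:
  P_R1 = (24 - 5.053)²/910 = 0.3945 W
  P_R2 = (5.053 - 0.05622)²/240 = 0.104 W
  P_R3 = (0.05622 - 0)²/2.7 = 0.00117 W
P_total = P_R1 + P_R2 + P_R3 = 0.4997 W

Final answer: 0.4997 W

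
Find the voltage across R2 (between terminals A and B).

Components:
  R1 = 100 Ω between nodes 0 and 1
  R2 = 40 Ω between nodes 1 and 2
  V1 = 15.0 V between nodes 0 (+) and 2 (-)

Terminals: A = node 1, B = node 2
R1 and R2 are in series across V1 (node 0 → node 1 → node 2), and the output A–B is taken across R2, so this is a voltage divider.
Series current: I = V1/(R1 + R2) = 15/(100 + 40) = 15/140 = 0.1071 A
V_R2 = I × R2 = V1 × R2/(R1 + R2) = 15 × 40/140 = 4.286 V

Final answer: 4.286 V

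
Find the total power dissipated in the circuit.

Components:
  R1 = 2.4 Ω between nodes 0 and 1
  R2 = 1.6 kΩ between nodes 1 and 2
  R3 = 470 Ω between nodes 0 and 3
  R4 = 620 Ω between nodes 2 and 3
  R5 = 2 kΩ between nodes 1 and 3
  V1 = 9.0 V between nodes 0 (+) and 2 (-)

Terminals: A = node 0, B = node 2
Nodal analysis, taking node 2 as the 0 V reference.
Source V1 fixes V_0 = 9 V.
KCL at each unknown node (sum of currents leaving = 0; resistances in Ω):
  Node 1: (V_1 - 9)/2.4 + (V_1 - 0)/1600 + (V_1 - V_3)/2000 = 0
  Node 3: (V_3 - 9)/470 + (V_3 - 0)/620 + (V_3 - V_1)/2000 = 0
Collecting terms (coefficients in siemens):
  0.4178·V_1 - 0.0005·V_3 = 3.75
  0.004241·V_3 - 0.0005·V_1 = 0.01915
Determinant D = (0.4178)(0.004241) - (-0.0005)(-0.0005) = 0.001771
V_1 = [(3.75)(0.004241) - (-0.0005)(0.01915)]/D = 8.982 V
V_3 = [(0.4178)(0.01915) - (3.75)(-0.0005)]/D = 5.575 V
Power in each resistor, P = (ΔV)²/R:
  P_R1 = (9 - 8.982)²/2.4 = 0.0001285 W
  P_R2 = (8.982 - 0)²/1600 = 0.05043 W
  P_R3 = (9 - 5.575)²/470 = 0.02496 W
  P_R4 = (0 - 5.575)²/620 = 0.05013 W
  P_R5 = (8.982 - 5.575)²/2000 = 0.005806 W
P_total = P_R1 + P_R2 + P_R3 + P_R4 + P_R5 = 0.1315 W

Final answer: 0.1315 W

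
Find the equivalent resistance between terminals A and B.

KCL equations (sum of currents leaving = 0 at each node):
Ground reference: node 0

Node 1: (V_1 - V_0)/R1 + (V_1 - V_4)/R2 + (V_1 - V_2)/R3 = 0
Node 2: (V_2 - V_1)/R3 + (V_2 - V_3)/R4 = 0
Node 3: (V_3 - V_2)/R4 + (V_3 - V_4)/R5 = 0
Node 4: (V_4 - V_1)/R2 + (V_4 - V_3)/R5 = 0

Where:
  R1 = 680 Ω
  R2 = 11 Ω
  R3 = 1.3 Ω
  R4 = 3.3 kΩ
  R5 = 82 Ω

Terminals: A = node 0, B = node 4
Reduce the network between node 0 (A) and node 4 (B) by series/parallel combination:
  Rs1 = R3 + R4 (series, joined only at node 2) = 1.3 + 3300 = 3301 Ω
  Rs2 = R5 + Rs1 (series, joined only at node 3) = 82 + 3301 = 3383 Ω
  Rp1 = R2 ‖ Rs2 (parallel, both between nodes 1 and 4) = 1/(1/11 + 1/3383) = 10.96 Ω
  Rs3 = R1 + Rp1 (series, joined only at node 1) = 680 + 10.96 = 691 Ω
R_eq = 691 Ω

Final answer: 691 Ω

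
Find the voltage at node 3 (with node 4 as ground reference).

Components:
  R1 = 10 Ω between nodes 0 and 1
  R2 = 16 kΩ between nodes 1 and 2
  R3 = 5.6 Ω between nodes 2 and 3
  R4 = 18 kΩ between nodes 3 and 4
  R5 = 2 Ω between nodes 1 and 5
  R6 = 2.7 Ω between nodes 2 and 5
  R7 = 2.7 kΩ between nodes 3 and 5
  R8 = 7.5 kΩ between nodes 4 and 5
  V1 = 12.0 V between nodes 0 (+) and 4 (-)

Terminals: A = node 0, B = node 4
Nodal analysis, taking node 4 as the 0 V reference.
Source V1 fixes V_0 = 12 V.
KCL at each unknown node (sum of currents leaving = 0; resistances in Ω):
  Node 1: (V_1 - 12)/10 + (V_1 - V_2)/16000 + (V_1 - V_5)/2 = 0
  Node 2: (V_2 - V_1)/16000 + (V_2 - V_3)/5.6 + (V_2 - V_5)/2.7 = 0
  Node 3: (V_3 - V_2)/5.6 + (V_3 - 0)/18000 + (V_3 - V_5)/2700 = 0
  Node 5: (V_5 - V_1)/2 + (V_5 - V_2)/2.7 + (V_5 - V_3)/2700 + (V_5 - 0)/7500 = 0
Collecting terms (coefficients in siemens):
  0.6001·V_1 - 0.0000625·V_2 - 0.5·V_5 = 1.2
  0.549·V_2 - 0.0000625·V_1 - 0.1786·V_3 - 0.3704·V_5 = 0
  0.179·V_3 - 0.1786·V_2 - 0.0003704·V_5 = 0
  0.8709·V_5 - 0.5·V_1 - 0.3704·V_2 - 0.0003704·V_3 = 0
Solving these 4 simultaneous equations (Gaussian elimination) gives:
  V_1 = 11.98 V, V_2 = 11.97 V, V_3 = 11.97 V, V_5 = 11.97 V
The requested potential is V_3 = 11.97 V.

Final answer: V_3 = 11.97 V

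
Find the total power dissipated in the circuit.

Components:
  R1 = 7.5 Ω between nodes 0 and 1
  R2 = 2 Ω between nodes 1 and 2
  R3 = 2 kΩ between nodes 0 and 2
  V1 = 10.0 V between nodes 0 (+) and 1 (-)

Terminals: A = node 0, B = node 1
Nodal analysis, taking node 1 as the 0 V reference.
Source V1 fixes V_0 = 10 V.
KCL at each unknown node (sum of currents leaving = 0; resistances in Ω):
  Node 2: (V_2 - 0)/2 + (V_2 - 10)/2000 = 0
Collecting terms: 0.5005 × V_2 = 0.005  =>  V_2 = 0.00999 V
Power in each resistor, P = (ΔV)²/R:
  P_R1 = (10 - 0)²/7.5 = 13.33 W
  P_R2 = (0 - 0.00999)²/2 = 0.0000499 W
  P_R3 = (10 - 0.00999)²/2000 = 0.0499 W
P_total = P_R1 + P_R2 + P_R3 = 13.38 W

Final answer: 13.38 W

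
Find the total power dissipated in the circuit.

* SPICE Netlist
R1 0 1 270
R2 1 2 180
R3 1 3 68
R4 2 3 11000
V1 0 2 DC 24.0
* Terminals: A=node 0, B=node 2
Nodal analysis, taking node 2 as the 0 V reference.
Source V1 fixes V_0 = 24 V.
KCL at each unknown node (sum of currents leaving = 0; resistances in Ω):
  Node 1: (V_1 - 24)/270 + (V_1 - 0)/180 + (V_1 - V_3)/68 = 0
  Node 3: (V_3 - V_1)/68 + (V_3 - 0)/11000 = 0
Collecting terms (coefficients in siemens):
  0.02397·V_1 - 0.01471·V_3 = 0.08889
  0.0148·V_3 - 0.01471·V_1 = 0
Determinant D = (0.02397)(0.0148) - (-0.01471)(-0.01471) = 0.0001383
V_1 = [(0.08889)(0.0148) - (-0.01471)(0)]/D = 9.507 V
V_3 = [(0.02397)(0) - (0.08889)(-0.01471)]/D = 9.449 V
Power in each resistor, P = (ΔV)²/R:
  P_R1 = (24 - 9.507)²/270 = 0.7779 W
  P_R2 = (9.507 - 0)²/180 = 0.5022 W
  P_R3 = (9.507 - 9.449)²/68 = 0.00005017 W
  P_R4 = (0 - 9.449)²/11000 = 0.008116 W
P_total = P_R1 + P_R2 + P_R3 + P_R4 = 1.288 W

Final answer: 1.288 W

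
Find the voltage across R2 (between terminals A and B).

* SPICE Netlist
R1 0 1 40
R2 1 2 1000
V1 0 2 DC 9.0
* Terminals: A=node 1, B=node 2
R1 and R2 are in series across V1 (node 0 → node 1 → node 2), and the output A–B is taken across R2, so this is a voltage divider.
Series current: I = V1/(R1 + R2) = 9/(40 + 1000) = 9/1040 = 0.008654 A
V_R2 = I × R2 = V1 × R2/(R1 + R2) = 9 × 1000/1040 = 8.654 V

Final answer: 8.654 V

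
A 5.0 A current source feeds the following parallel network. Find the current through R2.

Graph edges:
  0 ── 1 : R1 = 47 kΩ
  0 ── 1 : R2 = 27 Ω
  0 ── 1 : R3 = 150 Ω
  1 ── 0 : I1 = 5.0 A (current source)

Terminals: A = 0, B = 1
All resistors sit directly between nodes 0 and 1, so they are in parallel and share one voltage V; the full source current 5 A splits among them.
1/R_par = 1/47000 + 1/27 + 1/150 = 0.04372 S  =>  R_par = 22.87 Ω
V = I × R_par = 5 × 22.87 = 114.4 V
I_R2 = V/R2 = 114.4/27 = 4.235 A

Final answer: 4.235 A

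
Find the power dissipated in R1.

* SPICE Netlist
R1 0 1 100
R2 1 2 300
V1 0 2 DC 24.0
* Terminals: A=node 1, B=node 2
Nodal analysis, taking node 2 as the 0 V reference.
Source V1 fixes V_0 = 24 V.
KCL at each unknown node (sum of currents leaving = 0; resistances in Ω):
  Node 1: (V_1 - 24)/100 + (V_1 - 0)/300 = 0
Collecting terms: 0.01333 × V_1 = 0.24  =>  V_1 = 18 V
I_R1 = (V_0 - V_1)/R1 = (24 - 18)/100 = 0.06 A
P_R1 = I_R1² × R1 = (0.06)² × 100 = 0.36 W

Final answer: 0.36 W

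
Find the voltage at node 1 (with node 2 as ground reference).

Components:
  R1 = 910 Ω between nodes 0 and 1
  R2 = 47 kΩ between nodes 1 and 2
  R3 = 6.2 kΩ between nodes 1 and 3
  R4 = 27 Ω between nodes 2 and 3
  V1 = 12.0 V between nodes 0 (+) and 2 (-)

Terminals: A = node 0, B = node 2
Nodal analysis, taking node 2 as the 0 V reference.
Source V1 fixes V_0 = 12 V.
KCL at each unknown node (sum of currents leaving = 0; resistances in Ω):
  Node 1: (V_1 - 12)/910 + (V_1 - 0)/47000 + (V_1 - V_3)/6200 = 0
  Node 3: (V_3 - V_1)/6200 + (V_3 - 0)/27 = 0
Collecting terms (coefficients in siemens):
  0.001281·V_1 - 0.0001613·V_3 = 0.01319
  0.0372·V_3 - 0.0001613·V_1 = 0
Determinant D = (0.001281)(0.0372) - (-0.0001613)(-0.0001613) = 0.00004764
V_1 = [(0.01319)(0.0372) - (-0.0001613)(0)]/D = 10.3 V
V_3 = [(0.001281)(0) - (0.01319)(-0.0001613)]/D = 0.04464 V
The requested potential is V_1 = 10.3 V.

Final answer: V_1 = 10.3 V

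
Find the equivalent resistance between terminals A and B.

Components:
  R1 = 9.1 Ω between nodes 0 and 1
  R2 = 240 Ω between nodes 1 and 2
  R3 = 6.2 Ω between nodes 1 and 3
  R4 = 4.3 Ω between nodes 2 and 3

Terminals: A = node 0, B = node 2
Reduce the network between node 0 (A) and node 2 (B) by series/parallel combination:
  Rs1 = R3 + R4 (series, joined only at node 3) = 6.2 + 4.3 = 10.5 Ω
  Rp1 = R2 ‖ Rs1 (parallel, both between nodes 1 and 2) = 1/(1/240 + 1/10.5) = 10.06 Ω
  Rs2 = R1 + Rp1 (series, joined only at node 1) = 9.1 + 10.06 = 19.16 Ω
R_eq = 19.16 Ω

Final answer: 19.16 Ω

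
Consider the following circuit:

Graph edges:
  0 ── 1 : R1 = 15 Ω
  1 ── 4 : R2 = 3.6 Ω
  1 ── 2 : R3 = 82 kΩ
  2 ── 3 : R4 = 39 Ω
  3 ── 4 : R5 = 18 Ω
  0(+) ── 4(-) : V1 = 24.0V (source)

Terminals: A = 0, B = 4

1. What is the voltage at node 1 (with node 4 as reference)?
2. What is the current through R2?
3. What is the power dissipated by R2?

Nodal analysis, taking node 4 as the 0 V reference.
Source V1 fixes V_0 = 24 V.
KCL at each unknown node (sum of currents leaving = 0; resistances in Ω):
  Node 1: (V_1 - 24)/15 + (V_1 - 0)/3.6 + (V_1 - V_2)/82000 = 0
  Node 2: (V_2 - V_1)/82000 + (V_2 - V_3)/39 = 0
  Node 3: (V_3 - V_2)/39 + (V_3 - 0)/18 = 0
Collecting terms (coefficients in siemens):
  0.3445·V_1 - 0.0000122·V_2 = 1.6
  0.02565·V_2 - 0.0000122·V_1 - 0.02564·V_3 = 0
  0.0812·V_3 - 0.02564·V_2 = 0
Solving these 3 simultaneous equations (Gaussian elimination) gives:
  V_1 = 4.645 V, V_2 = 0.003227 V, V_3 = 0.001019 V
Part 1:
  Read off the nodal solution: V_1 = 4.645 V
Part 2:
  I_R2 = (V_1 - V_4)/R2 = (4.645 - 0)/3.6 = 1.29 A
  Magnitude: I_R2 = 1.29 A
Part 3:
  I_R2 = (V_1 - V_4)/R2 = (4.645 - 0)/3.6 = 1.29 A
  P_R2 = I_R2² × R2 = (1.29)² × 3.6 = 5.993 W

Final answers:
1. V_1 = 4.645 V
2. I_R2 = 1.29 A
3. P_R2 = 5.993 W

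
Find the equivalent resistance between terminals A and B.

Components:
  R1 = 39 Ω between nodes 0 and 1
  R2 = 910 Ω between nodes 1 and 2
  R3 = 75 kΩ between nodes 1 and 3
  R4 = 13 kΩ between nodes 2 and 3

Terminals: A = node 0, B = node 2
Reduce the network between node 0 (A) and node 2 (B) by series/parallel combination:
  Rs1 = R3 + R4 (series, joined only at node 3) = 75000 + 13000 = 88000 Ω
  Rp1 = R2 ‖ Rs1 (parallel, both between nodes 1 and 2) = 1/(1/910 + 1/88000) = 900.7 Ω
  Rs2 = R1 + Rp1 (series, joined only at node 1) = 39 + 900.7 = 939.7 Ω
R_eq = 939.7 Ω

Final answer: 939.7 Ω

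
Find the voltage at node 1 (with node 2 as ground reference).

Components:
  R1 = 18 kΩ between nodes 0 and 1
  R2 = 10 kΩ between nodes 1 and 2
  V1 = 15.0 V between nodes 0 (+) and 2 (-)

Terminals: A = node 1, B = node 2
Nodal analysis, taking node 2 as the 0 V reference.
Source V1 fixes V_0 = 15 V.
KCL at each unknown node (sum of currents leaving = 0; resistances in Ω):
  Node 1: (V_1 - 15)/18000 + (V_1 - 0)/10000 = 0
Collecting terms: 0.0001556 × V_1 = 0.0008333  =>  V_1 = 5.357 V
The requested potential is V_1 = 5.357 V.

Final answer: V_1 = 5.357 V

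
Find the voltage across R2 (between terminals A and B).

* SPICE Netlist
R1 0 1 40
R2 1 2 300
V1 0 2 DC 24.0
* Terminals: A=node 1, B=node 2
R1 and R2 are in series across V1 (node 0 → node 1 → node 2), and the output A–B is taken across R2, so this is a voltage divider.
Series current: I = V1/(R1 + R2) = 24/(40 + 300) = 24/340 = 0.07059 A
V_R2 = I × R2 = V1 × R2/(R1 + R2) = 24 × 300/340 = 21.18 V

Final answer: 21.18 V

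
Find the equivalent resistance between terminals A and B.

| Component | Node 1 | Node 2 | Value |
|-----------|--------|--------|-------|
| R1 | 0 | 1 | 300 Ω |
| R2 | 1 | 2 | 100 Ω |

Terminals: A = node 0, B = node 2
Reduce the network between node 0 (A) and node 2 (B) by series/parallel combination:
  Rs1 = R1 + R2 (series, joined only at node 1) = 300 + 100 = 400 Ω
R_eq = 400 Ω

Final answer: 400 Ω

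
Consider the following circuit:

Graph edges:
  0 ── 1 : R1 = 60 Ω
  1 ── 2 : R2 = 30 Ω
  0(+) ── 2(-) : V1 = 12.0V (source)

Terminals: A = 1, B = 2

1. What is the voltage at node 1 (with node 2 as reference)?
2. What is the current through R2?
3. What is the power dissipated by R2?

Nodal analysis, taking node 2 as the 0 V reference.
Source V1 fixes V_0 = 12 V.
KCL at each unknown node (sum of currents leaving = 0; resistances in Ω):
  Node 1: (V_1 - 12)/60 + (V_1 - 0)/30 = 0
Collecting terms: 0.05 × V_1 = 0.2  =>  V_1 = 4 V
Part 1:
  Read off the nodal solution: V_1 = 4 V
Part 2:
  I_R2 = (V_1 - V_2)/R2 = (4 - 0)/30 = 0.1333 A
  Magnitude: I_R2 = 0.1333 A
Part 3:
  I_R2 = (V_1 - V_2)/R2 = (4 - 0)/30 = 0.1333 A
  P_R2 = I_R2² × R2 = (0.1333)² × 30 = 0.5333 W

Final answers:
1. V_1 = 4 V
2. I_R2 = 0.1333 A
3. P_R2 = 0.5333 W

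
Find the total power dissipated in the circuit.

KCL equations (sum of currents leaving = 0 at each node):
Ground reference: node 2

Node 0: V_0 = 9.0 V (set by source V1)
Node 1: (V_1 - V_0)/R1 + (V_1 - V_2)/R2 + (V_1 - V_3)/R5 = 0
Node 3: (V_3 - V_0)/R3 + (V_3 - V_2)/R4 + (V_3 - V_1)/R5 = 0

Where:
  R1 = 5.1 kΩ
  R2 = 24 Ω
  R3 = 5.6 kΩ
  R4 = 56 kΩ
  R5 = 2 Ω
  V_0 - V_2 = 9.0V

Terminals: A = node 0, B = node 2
Nodal analysis, taking node 2 as the 0 V reference.
Source V1 fixes V_0 = 9 V.
KCL at each unknown node (sum of currents leaving = 0; resistances in Ω):
  Node 1: (V_1 - 9)/5100 + (V_1 - 0)/24 + (V_1 - V_3)/2 = 0
  Node 3: (V_3 - 9)/5600 + (V_3 - 0)/56000 + (V_3 - V_1)/2 = 0
Collecting terms (coefficients in siemens):
  0.5419·V_1 - 0.5·V_3 = 0.001765
  0.5002·V_3 - 0.5·V_1 = 0.001607
Determinant D = (0.5419)(0.5002) - (-0.5)(-0.5) = 0.02104
V_1 = [(0.001765)(0.5002) - (-0.5)(0.001607)]/D = 0.08015 V
V_3 = [(0.5419)(0.001607) - (0.001765)(-0.5)]/D = 0.08334 V
Power in each resistor, P = (ΔV)²/R:
  P_R1 = (9 - 0.08015)²/5100 = 0.0156 W
  P_R2 = (0.08015 - 0)²/24 = 0.0002677 W
  P_R3 = (9 - 0.08334)²/5600 = 0.0142 W
  P_R4 = (0 - 0.08334)²/56000 = 0.000000124 W
  P_R5 = (0.08015 - 0.08334)²/2 = 0.000005061 W
P_total = P_R1 + P_R2 + P_R3 + P_R4 + P_R5 = 0.03007 W

Final answer: 0.03007 W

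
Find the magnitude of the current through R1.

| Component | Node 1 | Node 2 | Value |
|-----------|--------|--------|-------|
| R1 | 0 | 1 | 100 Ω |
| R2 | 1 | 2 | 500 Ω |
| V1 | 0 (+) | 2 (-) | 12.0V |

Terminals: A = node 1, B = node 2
Nodal analysis, taking node 2 as the 0 V reference.
Source V1 fixes V_0 = 12 V.
KCL at each unknown node (sum of currents leaving = 0; resistances in Ω):
  Node 1: (V_1 - 12)/100 + (V_1 - 0)/500 = 0
Collecting terms: 0.012 × V_1 = 0.12  =>  V_1 = 10 V
I_R1 = (V_0 - V_1)/R1 = (12 - 10)/100 = 0.02 A
|I_R1| = 0.02 A

Final answer: |I_R1| = 0.02 A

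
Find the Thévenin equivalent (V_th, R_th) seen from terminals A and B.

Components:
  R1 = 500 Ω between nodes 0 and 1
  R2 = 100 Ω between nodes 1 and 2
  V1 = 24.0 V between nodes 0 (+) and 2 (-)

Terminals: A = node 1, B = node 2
Step 1 — V_th is the open-circuit voltage V_A - V_B (nothing connected across the terminals).
Nodal analysis, taking node 2 as the 0 V reference.
Source V1 fixes V_0 = 24 V.
KCL at each unknown node (sum of currents leaving = 0; resistances in Ω):
  Node 1: (V_1 - 24)/500 + (V_1 - 0)/100 = 0
Collecting terms: 0.012 × V_1 = 0.048  =>  V_1 = 4 V
V_th = V_1 - V_2 = 4 - 0 = 4 V
Step 2 — R_th: zero the source — replace V1 by a short circuit (node 2 merges into node 0) — and find the resistance seen between A (node 1) and B (node 0).
Reduce the network between node 1 (A) and node 0 (B) by series/parallel combination:
  Rp1 = R1 ‖ R2 (parallel, both between nodes 0 and 1) = 1/(1/500 + 1/100) = 83.33 Ω
R_th = 83.33 Ω

Final answer: V_th = 4 V, R_th = 83.33 Ω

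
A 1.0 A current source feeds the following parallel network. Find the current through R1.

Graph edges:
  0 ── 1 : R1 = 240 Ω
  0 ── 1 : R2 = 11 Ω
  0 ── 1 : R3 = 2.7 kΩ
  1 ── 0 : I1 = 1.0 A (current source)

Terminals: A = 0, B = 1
All resistors sit directly between nodes 0 and 1, so they are in parallel and share one voltage V; the full source current 1 A splits among them.
1/R_par = 1/240 + 1/11 + 1/2700 = 0.09545 S  =>  R_par = 10.48 Ω
V = I × R_par = 1 × 10.48 = 10.48 V
I_R1 = V/R1 = 10.48/240 = 0.04365 A

Final answer: 0.04365 A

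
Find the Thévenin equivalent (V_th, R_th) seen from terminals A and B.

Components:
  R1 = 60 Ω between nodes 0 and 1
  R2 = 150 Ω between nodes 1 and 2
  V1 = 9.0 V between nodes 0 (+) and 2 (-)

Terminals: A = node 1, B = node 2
Step 1 — V_th is the open-circuit voltage V_A - V_B (nothing connected across the terminals).
Nodal analysis, taking node 2 as the 0 V reference.
Source V1 fixes V_0 = 9 V.
KCL at each unknown node (sum of currents leaving = 0; resistances in Ω):
  Node 1: (V_1 - 9)/60 + (V_1 - 0)/150 = 0
Collecting terms: 0.02333 × V_1 = 0.15  =>  V_1 = 6.429 V
V_th = V_1 - V_2 = 6.429 - 0 = 6.429 V
Step 2 — R_th: zero the source — replace V1 by a short circuit (node 2 merges into node 0) — and find the resistance seen between A (node 1) and B (node 0).
Reduce the network between node 1 (A) and node 0 (B) by series/parallel combination:
  Rp1 = R1 ‖ R2 (parallel, both between nodes 0 and 1) = 1/(1/60 + 1/150) = 42.86 Ω
R_th = 42.86 Ω

Final answer: V_th = 6.429 V, R_th = 42.86 Ω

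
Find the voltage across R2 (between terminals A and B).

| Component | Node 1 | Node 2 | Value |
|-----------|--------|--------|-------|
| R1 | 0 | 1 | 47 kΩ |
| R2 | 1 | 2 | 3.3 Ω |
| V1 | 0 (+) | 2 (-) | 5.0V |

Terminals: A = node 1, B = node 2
R1 and R2 are in series across V1 (node 0 → node 1 → node 2), and the output A–B is taken across R2, so this is a voltage divider.
Series current: I = V1/(R1 + R2) = 5/(47000 + 3.3) = 5/47000 = 0.0001064 A
V_R2 = I × R2 = V1 × R2/(R1 + R2) = 5 × 3.3/47000 = 0.000351 V

Final answer: 0.000351 V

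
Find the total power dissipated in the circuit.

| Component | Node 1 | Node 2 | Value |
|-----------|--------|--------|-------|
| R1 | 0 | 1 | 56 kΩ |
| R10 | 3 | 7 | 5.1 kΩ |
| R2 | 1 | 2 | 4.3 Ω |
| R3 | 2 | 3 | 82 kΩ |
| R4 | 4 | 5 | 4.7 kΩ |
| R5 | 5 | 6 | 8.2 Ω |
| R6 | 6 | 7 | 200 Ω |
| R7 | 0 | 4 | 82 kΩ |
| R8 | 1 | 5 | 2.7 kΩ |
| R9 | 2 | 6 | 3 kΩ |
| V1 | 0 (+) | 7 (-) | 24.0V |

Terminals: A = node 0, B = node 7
Nodal analysis, taking node 7 as the 0 V reference.
Source V1 fixes V_0 = 24 V.
KCL at each unknown node (sum of currents leaving = 0; resistances in Ω):
  Node 1: (V_1 - 24)/56000 + (V_1 - V_2)/4.3 + (V_1 - V_5)/2700 = 0
  Node 2: (V_2 - V_1)/4.3 + (V_2 - V_3)/82000 + (V_2 - V_6)/3000 = 0
  Node 3: (V_3 - V_2)/82000 + (V_3 - 0)/5100 = 0
  Node 4: (V_4 - V_5)/4700 + (V_4 - 24)/82000 = 0
  Node 5: (V_5 - V_4)/4700 + (V_5 - V_6)/8.2 + (V_5 - V_1)/2700 = 0
  Node 6: (V_6 - V_5)/8.2 + (V_6 - 0)/200 + (V_6 - V_2)/3000 = 0
Collecting terms (coefficients in siemens):
  0.2329·V_1 - 0.2326·V_2 - 0.0003704·V_5 = 0.0004286
  0.2329·V_2 - 0.2326·V_1 - 0.0000122·V_3 - 0.0003333·V_6 = 0
  0.0002083·V_3 - 0.0000122·V_2 = 0
  0.000225·V_4 - 0.0002128·V_5 = 0.0002927
  0.1225·V_5 - 0.0003704·V_1 - 0.0002128·V_4 - 0.122·V_6 = 0
  0.1273·V_6 - 0.0003333·V_2 - 0.122·V_5 = 0
Solving these 6 simultaneous equations (Gaussian elimination) gives:
  V_1 = 0.7182 V, V_2 = 0.7173 V, V_3 = 0.042 V, V_4 = 1.434 V
  V_5 = 0.1406 V, V_6 = 0.1365 V
Power in each resistor, P = (ΔV)²/R:
  P_R1 = (24 - 0.7182)²/56000 = 0.009679 W
  P_R2 = (0.7182 - 0.7173)²/4.3 = 0.0000001751 W
  P_R3 = (0.7173 - 0.042)²/82000 = 0.000005561 W
  P_R4 = (1.434 - 0.1406)²/4700 = 0.0003559 W
  P_R5 = (0.1406 - 0.1365)²/8.2 = 0.000001962 W
  P_R6 = (0.1365 - 0)²/200 = 0.00009322 W
  P_R7 = (24 - 1.434)²/82000 = 0.00621 W
  P_R8 = (0.7182 - 0.1406)²/2700 = 0.0001236 W
  P_R9 = (0.7173 - 0.1365)²/3000 = 0.0001124 W
  P_R10 = (0.042 - 0)²/5100 = 0.0000003459 W
P_total = P_R1 + P_R2 + P_R3 + P_R4 + P_R5 + P_R6 + P_R7 + P_R8 + P_R9 + P_R10 = 0.01658 W

Final answer: 0.01658 W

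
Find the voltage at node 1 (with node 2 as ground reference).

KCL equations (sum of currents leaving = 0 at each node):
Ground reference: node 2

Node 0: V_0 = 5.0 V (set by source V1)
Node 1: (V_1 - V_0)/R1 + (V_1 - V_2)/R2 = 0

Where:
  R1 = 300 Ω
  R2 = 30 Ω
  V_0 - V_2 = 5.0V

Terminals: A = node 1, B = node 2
Nodal analysis, taking node 2 as the 0 V reference.
Source V1 fixes V_0 = 5 V.
KCL at each unknown node (sum of currents leaving = 0; resistances in Ω):
  Node 1: (V_1 - 5)/300 + (V_1 - 0)/30 = 0
Collecting terms: 0.03667 × V_1 = 0.01667  =>  V_1 = 0.4545 V
The requested potential is V_1 = 0.4545 V.

Final answer: V_1 = 0.4545 V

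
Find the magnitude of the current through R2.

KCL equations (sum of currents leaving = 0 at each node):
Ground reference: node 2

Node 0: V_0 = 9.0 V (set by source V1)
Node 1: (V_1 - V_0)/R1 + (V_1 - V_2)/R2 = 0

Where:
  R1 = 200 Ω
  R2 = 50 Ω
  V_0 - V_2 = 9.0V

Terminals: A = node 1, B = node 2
Nodal analysis, taking node 2 as the 0 V reference.
Source V1 fixes V_0 = 9 V.
KCL at each unknown node (sum of currents leaving = 0; resistances in Ω):
  Node 1: (V_1 - 9)/200 + (V_1 - 0)/50 = 0
Collecting terms: 0.025 × V_1 = 0.045  =>  V_1 = 1.8 V
I_R2 = (V_1 - V_2)/R2 = (1.8 - 0)/50 = 0.036 A
|I_R2| = 0.036 A

Final answer: |I_R2| = 0.036 A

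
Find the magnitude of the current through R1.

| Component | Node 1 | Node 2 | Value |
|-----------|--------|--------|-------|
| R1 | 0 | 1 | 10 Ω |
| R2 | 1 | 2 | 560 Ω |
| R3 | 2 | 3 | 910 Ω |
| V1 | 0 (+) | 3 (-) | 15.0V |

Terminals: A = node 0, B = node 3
Nodal analysis, taking node 3 as the 0 V reference.
Source V1 fixes V_0 = 15 V.
KCL at each unknown node (sum of currents leaving = 0; resistances in Ω):
  Node 1: (V_1 - 15)/10 + (V_1 - V_2)/560 = 0
  Node 2: (V_2 - V_1)/560 + (V_2 - 0)/910 = 0
Collecting terms (coefficients in siemens):
  0.1018·V_1 - 0.001786·V_2 = 1.5
  0.002885·V_2 - 0.001786·V_1 = 0
Determinant D = (0.1018)(0.002885) - (-0.001786)(-0.001786) = 0.0002904
V_1 = [(1.5)(0.002885) - (-0.001786)(0)]/D = 14.9 V
V_2 = [(0.1018)(0) - (1.5)(-0.001786)]/D = 9.223 V
I_R1 = (V_0 - V_1)/R1 = (15 - 14.9)/10 = 0.01014 A
|I_R1| = 0.01014 A

Final answer: |I_R1| = 0.01014 A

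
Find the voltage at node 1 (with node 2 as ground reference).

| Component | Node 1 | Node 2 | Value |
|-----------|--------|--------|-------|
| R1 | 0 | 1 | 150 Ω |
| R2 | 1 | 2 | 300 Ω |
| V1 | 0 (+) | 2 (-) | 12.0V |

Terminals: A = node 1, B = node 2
Nodal analysis, taking node 2 as the 0 V reference.
Source V1 fixes V_0 = 12 V.
KCL at each unknown node (sum of currents leaving = 0; resistances in Ω):
  Node 1: (V_1 - 12)/150 + (V_1 - 0)/300 = 0
Collecting terms: 0.01 × V_1 = 0.08  =>  V_1 = 8 V
The requested potential is V_1 = 8 V.

Final answer: V_1 = 8 V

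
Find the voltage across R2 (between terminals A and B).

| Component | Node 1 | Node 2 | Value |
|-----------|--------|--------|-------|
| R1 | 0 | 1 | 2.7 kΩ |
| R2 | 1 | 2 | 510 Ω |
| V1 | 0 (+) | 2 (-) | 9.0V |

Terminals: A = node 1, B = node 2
R1 and R2 are in series across V1 (node 0 → node 1 → node 2), and the output A–B is taken across R2, so this is a voltage divider.
Series current: I = V1/(R1 + R2) = 9/(2700 + 510) = 9/3210 = 0.002804 A
V_R2 = I × R2 = V1 × R2/(R1 + R2) = 9 × 510/3210 = 1.43 V

Final answer: 1.43 V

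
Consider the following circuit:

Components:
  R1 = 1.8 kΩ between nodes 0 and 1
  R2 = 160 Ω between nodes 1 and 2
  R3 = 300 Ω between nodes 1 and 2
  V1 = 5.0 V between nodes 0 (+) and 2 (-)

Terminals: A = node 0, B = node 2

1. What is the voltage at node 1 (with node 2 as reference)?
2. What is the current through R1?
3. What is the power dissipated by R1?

Nodal analysis, taking node 2 as the 0 V reference.
Source V1 fixes V_0 = 5 V.
KCL at each unknown node (sum of currents leaving = 0; resistances in Ω):
  Node 1: (V_1 - 5)/1800 + (V_1 - 0)/160 + (V_1 - 0)/300 = 0
Collecting terms: 0.01014 × V_1 = 0.002778  =>  V_1 = 0.274 V
Part 1:
  Read off the nodal solution: V_1 = 0.274 V
Part 2:
  I_R1 = (V_0 - V_1)/R1 = (5 - 0.274)/1800 = 0.002626 A
  Magnitude: I_R1 = 0.002626 A
Part 3:
  I_R1 = (V_0 - V_1)/R1 = (5 - 0.274)/1800 = 0.002626 A
  P_R1 = I_R1² × R1 = (0.002626)² × 1800 = 0.01241 W

Final answers:
1. V_1 = 0.274 V
2. I_R1 = 0.002626 A
3. P_R1 = 0.01241 W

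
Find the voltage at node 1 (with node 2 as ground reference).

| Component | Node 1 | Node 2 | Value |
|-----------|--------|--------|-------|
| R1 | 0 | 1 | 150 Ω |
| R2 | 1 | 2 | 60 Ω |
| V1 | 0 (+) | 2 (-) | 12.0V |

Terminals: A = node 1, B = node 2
Nodal analysis, taking node 2 as the 0 V reference.
Source V1 fixes V_0 = 12 V.
KCL at each unknown node (sum of currents leaving = 0; resistances in Ω):
  Node 1: (V_1 - 12)/150 + (V_1 - 0)/60 = 0
Collecting terms: 0.02333 × V_1 = 0.08  =>  V_1 = 3.429 V
The requested potential is V_1 = 3.429 V.

Final answer: V_1 = 3.429 V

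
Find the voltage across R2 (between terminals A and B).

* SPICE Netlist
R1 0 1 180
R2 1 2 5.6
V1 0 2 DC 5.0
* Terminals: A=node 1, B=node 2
R1 and R2 are in series across V1 (node 0 → node 1 → node 2), and the output A–B is taken across R2, so this is a voltage divider.
Series current: I = V1/(R1 + R2) = 5/(180 + 5.6) = 5/185.6 = 0.02694 A
V_R2 = I × R2 = V1 × R2/(R1 + R2) = 5 × 5.6/185.6 = 0.1509 V

Final answer: 0.1509 V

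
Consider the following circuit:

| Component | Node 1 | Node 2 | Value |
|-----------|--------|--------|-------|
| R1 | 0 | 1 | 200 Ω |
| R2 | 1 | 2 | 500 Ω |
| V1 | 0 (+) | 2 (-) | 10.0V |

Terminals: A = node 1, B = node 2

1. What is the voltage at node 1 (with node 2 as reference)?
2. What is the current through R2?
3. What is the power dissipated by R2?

Nodal analysis, taking node 2 as the 0 V reference.
Source V1 fixes V_0 = 10 V.
KCL at each unknown node (sum of currents leaving = 0; resistances in Ω):
  Node 1: (V_1 - 10)/200 + (V_1 - 0)/500 = 0
Collecting terms: 0.007 × V_1 = 0.05  =>  V_1 = 7.143 V
Part 1:
  Read off the nodal solution: V_1 = 7.143 V
Part 2:
  I_R2 = (V_1 - V_2)/R2 = (7.143 - 0)/500 = 0.01429 A
  Magnitude: I_R2 = 0.01429 A
Part 3:
  I_R2 = (V_1 - V_2)/R2 = (7.143 - 0)/500 = 0.01429 A
  P_R2 = I_R2² × R2 = (0.01429)² × 500 = 0.102 W

Final answers:
1. V_1 = 7.143 V
2. I_R2 = 0.01429 A
3. P_R2 = 0.102 W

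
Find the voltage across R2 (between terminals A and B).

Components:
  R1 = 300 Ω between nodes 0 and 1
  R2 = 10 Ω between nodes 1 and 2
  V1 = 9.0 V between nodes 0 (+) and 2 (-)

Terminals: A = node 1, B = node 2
R1 and R2 are in series across V1 (node 0 → node 1 → node 2), and the output A–B is taken across R2, so this is a voltage divider.
Series current: I = V1/(R1 + R2) = 9/(300 + 10) = 9/310 = 0.02903 A
V_R2 = I × R2 = V1 × R2/(R1 + R2) = 9 × 10/310 = 0.2903 V

Final answer: 0.2903 V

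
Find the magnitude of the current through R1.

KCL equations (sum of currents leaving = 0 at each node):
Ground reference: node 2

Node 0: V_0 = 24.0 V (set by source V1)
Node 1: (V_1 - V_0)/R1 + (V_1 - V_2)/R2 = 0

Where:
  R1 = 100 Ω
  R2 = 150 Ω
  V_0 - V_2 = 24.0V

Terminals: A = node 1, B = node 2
Nodal analysis, taking node 2 as the 0 V reference.
Source V1 fixes V_0 = 24 V.
KCL at each unknown node (sum of currents leaving = 0; resistances in Ω):
  Node 1: (V_1 - 24)/100 + (V_1 - 0)/150 = 0
Collecting terms: 0.01667 × V_1 = 0.24  =>  V_1 = 14.4 V
I_R1 = (V_0 - V_1)/R1 = (24 - 14.4)/100 = 0.096 A
|I_R1| = 0.096 A

Final answer: |I_R1| = 0.096 A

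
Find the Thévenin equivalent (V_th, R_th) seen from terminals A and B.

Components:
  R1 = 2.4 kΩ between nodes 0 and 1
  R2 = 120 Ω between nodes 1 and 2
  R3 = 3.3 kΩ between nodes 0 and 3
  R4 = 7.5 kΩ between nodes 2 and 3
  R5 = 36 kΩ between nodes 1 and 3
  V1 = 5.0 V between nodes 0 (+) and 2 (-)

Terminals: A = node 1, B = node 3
Step 1 — V_th is the open-circuit voltage V_A - V_B (nothing connected across the terminals).
Nodal analysis, taking node 2 as the 0 V reference.
Source V1 fixes V_0 = 5 V.
KCL at each unknown node (sum of currents leaving = 0; resistances in Ω):
  Node 1: (V_1 - 5)/2400 + (V_1 - 0)/120 + (V_1 - V_3)/36000 = 0
  Node 3: (V_3 - 5)/3300 + (V_3 - 0)/7500 + (V_3 - V_1)/36000 = 0
Collecting terms (coefficients in siemens):
  0.008778·V_1 - 0.00002778·V_3 = 0.002083
  0.0004641·V_3 - 0.00002778·V_1 = 0.001515
Determinant D = (0.008778)(0.0004641) - (-0.00002778)(-0.00002778) = 0.000004073
V_1 = [(0.002083)(0.0004641) - (-0.00002778)(0.001515)]/D = 0.2477 V
V_3 = [(0.008778)(0.001515) - (0.002083)(-0.00002778)]/D = 3.279 V
V_th = V_1 - V_3 = 0.2477 - 3.279 = -3.032 V
Step 2 — R_th: zero the source — replace V1 by a short circuit (node 2 merges into node 0) — and find the resistance seen between A (node 1) and B (node 3).
Reduce the network between node 1 (A) and node 3 (B) by series/parallel combination:
  Rp1 = R1 ‖ R2 (parallel, both between nodes 0 and 1) = 1/(1/2400 + 1/120) = 114.3 Ω
  Rp2 = R3 ‖ R4 (parallel, both between nodes 0 and 3) = 1/(1/3300 + 1/7500) = 2292 Ω
  Rs1 = Rp1 + Rp2 (series, joined only at node 0) = 114.3 + 2292 = 2406 Ω
  Rp3 = R5 ‖ Rs1 (parallel, both between nodes 1 and 3) = 1/(1/36000 + 1/2406) = 2255 Ω
R_th = 2.255 kΩ

Final answer: V_th = -3.032 V, R_th = 2.255 kΩ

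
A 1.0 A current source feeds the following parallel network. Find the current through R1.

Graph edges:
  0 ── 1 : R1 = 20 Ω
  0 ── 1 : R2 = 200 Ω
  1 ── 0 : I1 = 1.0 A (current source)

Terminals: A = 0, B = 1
All resistors sit directly between nodes 0 and 1, so they are in parallel and share one voltage V; the full source current 1 A splits among them.
1/R_par = 1/20 + 1/200 = 0.055 S  =>  R_par = 18.18 Ω
V = I × R_par = 1 × 18.18 = 18.18 V
I_R1 = V/R1 = 18.18/20 = 0.9091 A

Final answer: 0.9091 A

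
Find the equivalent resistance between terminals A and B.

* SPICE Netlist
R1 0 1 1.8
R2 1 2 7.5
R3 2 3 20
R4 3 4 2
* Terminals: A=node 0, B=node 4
Reduce the network between node 0 (A) and node 4 (B) by series/parallel combination:
  Rs1 = R1 + R2 (series, joined only at node 1) = 1.8 + 7.5 = 9.3 Ω
  Rs2 = R3 + Rs1 (series, joined only at node 2) = 20 + 9.3 = 29.3 Ω
  Rs3 = R4 + Rs2 (series, joined only at node 3) = 2 + 29.3 = 31.3 Ω
R_eq = 31.3 Ω

Final answer: 31.3 Ω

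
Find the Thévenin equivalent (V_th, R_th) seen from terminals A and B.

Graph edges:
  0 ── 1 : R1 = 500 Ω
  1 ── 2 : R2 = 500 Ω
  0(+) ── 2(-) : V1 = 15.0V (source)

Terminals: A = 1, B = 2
Step 1 — V_th is the open-circuit voltage V_A - V_B (nothing connected across the terminals).
Nodal analysis, taking node 2 as the 0 V reference.
Source V1 fixes V_0 = 15 V.
KCL at each unknown node (sum of currents leaving = 0; resistances in Ω):
  Node 1: (V_1 - 15)/500 + (V_1 - 0)/500 = 0
Collecting terms: 0.004 × V_1 = 0.03  =>  V_1 = 7.5 V
V_th = V_1 - V_2 = 7.5 - 0 = 7.5 V
Step 2 — R_th: zero the source — replace V1 by a short circuit (node 2 merges into node 0) — and find the resistance seen between A (node 1) and B (node 0).
Reduce the network between node 1 (A) and node 0 (B) by series/parallel combination:
  Rp1 = R1 ‖ R2 (parallel, both between nodes 0 and 1) = 1/(1/500 + 1/500) = 250 Ω
R_th = 250 Ω

Final answer: V_th = 7.5 V, R_th = 250 Ω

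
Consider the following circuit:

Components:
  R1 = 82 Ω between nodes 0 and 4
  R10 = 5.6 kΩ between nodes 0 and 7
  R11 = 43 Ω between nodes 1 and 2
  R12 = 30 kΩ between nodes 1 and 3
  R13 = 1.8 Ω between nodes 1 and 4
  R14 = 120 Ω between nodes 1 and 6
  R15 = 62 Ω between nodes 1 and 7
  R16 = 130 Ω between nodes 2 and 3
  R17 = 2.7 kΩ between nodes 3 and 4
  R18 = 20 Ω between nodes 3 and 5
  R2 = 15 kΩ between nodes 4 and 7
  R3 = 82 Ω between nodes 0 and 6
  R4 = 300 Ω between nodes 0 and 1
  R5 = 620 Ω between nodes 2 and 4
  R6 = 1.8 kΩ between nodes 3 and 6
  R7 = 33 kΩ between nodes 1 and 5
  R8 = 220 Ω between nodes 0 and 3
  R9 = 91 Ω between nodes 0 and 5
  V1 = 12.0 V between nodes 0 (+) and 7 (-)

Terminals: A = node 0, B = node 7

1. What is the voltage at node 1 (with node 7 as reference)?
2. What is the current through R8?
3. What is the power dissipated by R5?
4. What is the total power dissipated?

Nodal analysis, taking node 7 as the 0 V reference.
Source V1 fixes V_0 = 12 V.
KCL at each unknown node (sum of currents leaving = 0; resistances in Ω):
  Node 1: (V_1 - 12)/300 + (V_1 - V_5)/33000 + (V_1 - V_2)/43 + (V_1 - V_3)/30000 + (V_1 - V_4)/1.8 + (V_1 - V_6)/120 + (V_1 - 0)/62 = 0
  Node 2: (V_2 - V_4)/620 + (V_2 - V_1)/43 + (V_2 - V_3)/130 = 0
  Node 3: (V_3 - V_6)/1800 + (V_3 - 12)/220 + (V_3 - V_1)/30000 + (V_3 - V_2)/130 + (V_3 - V_4)/2700 + (V_3 - V_5)/20 = 0
  Node 4: (V_4 - 12)/82 + (V_4 - 0)/15000 + (V_4 - V_2)/620 + (V_4 - V_1)/1.8 + (V_4 - V_3)/2700 = 0
  Node 5: (V_5 - V_1)/33000 + (V_5 - 12)/91 + (V_5 - V_3)/20 = 0
  Node 6: (V_6 - 12)/82 + (V_6 - V_3)/1800 + (V_6 - V_1)/120 = 0
Collecting terms (coefficients in siemens):
  0.6067·V_1 - 0.02326·V_2 - 0.00003333·V_3 - 0.5556·V_4 - 0.0000303·V_5 - 0.008333·V_6 = 0.04
  0.03256·V_2 - 0.02326·V_1 - 0.007692·V_3 - 0.001613·V_4 = 0
  0.0632·V_3 - 0.00003333·V_1 - 0.007692·V_2 - 0.0003704·V_4 - 0.05·V_5 - 0.0005556·V_6 = 0.05455
  0.5698·V_4 - 0.5556·V_1 - 0.001613·V_2 - 0.0003704·V_3 = 0.1463
  0.06102·V_5 - 0.0000303·V_1 - 0.05·V_3 = 0.1319
  0.02108·V_6 - 0.008333·V_1 - 0.0005556·V_3 = 0.1463
Solving these 6 simultaneous equations (Gaussian elimination) gives:
  V_1 = 7.225 V, V_2 = 7.999 V, V_3 = 10.48 V, V_4 = 7.331 V
  V_5 = 10.75 V, V_6 = 10.07 V
Part 1:
  Read off the nodal solution: V_1 = 7.225 V
Part 2:
  I_R8 = (V_0 - V_3)/R8 = (12 - 10.48)/220 = 0.006924 A
  Magnitude: I_R8 = 0.006924 A
Part 3:
  I_R5 = (V_2 - V_4)/R5 = (7.999 - 7.331)/620 = 0.001077 A
  P_R5 = I_R5² × R5 = (0.001077)² × 620 = 0.0007191 W
Part 4:
  Power in each resistor, P = (ΔV)²/R:
    P_R1 = (12 - 7.331)²/82 = 0.2659 W
    P_R2 = (7.331 - 0)²/15000 = 0.003583 W
    P_R3 = (12 - 10.07)²/82 = 0.0453 W
    P_R4 = (12 - 7.225)²/300 = 0.07599 W
    P_R5 = (7.999 - 7.331)²/620 = 0.0007191 W
    P_R6 = (10.48 - 10.07)²/1800 = 0.00009068 W
    P_R7 = (7.225 - 10.75)²/33000 = 0.0003763 W
    P_R8 = (12 - 10.48)²/220 = 0.01055 W
    P_R9 = (12 - 10.75)²/91 = 0.01719 W
    P_R10 = (12 - 0)²/5600 = 0.02571 W
    P_R11 = (7.225 - 7.999)²/43 = 0.01391 W
    P_R12 = (7.225 - 10.48)²/30000 = 0.0003524 W
    P_R13 = (7.225 - 7.331)²/1.8 = 0.006201 W
    P_R14 = (7.225 - 10.07)²/120 = 0.06756 W
    P_R15 = (7.225 - 0)²/62 = 0.842 W
    P_R16 = (7.999 - 10.48)²/130 = 0.04724 W
    P_R17 = (10.48 - 7.331)²/2700 = 0.003665 W
    P_R18 = (10.48 - 10.75)²/20 = 0.003719 W
  P_total = P_R1 + P_R2 + P_R3 + P_R4 + P_R5 + P_R6 + P_R7 + P_R8 + P_R9 + P_R10 + P_R11 + P_R12 + P_R13 + P_R14 + P_R15 + P_R16 + P_R17 + P_R18 = 1.43 W

Final answers:
1. V_1 = 7.225 V
2. I_R8 = 0.006924 A
3. P_R5 = 0.0007191 W
4. P_total = 1.43 W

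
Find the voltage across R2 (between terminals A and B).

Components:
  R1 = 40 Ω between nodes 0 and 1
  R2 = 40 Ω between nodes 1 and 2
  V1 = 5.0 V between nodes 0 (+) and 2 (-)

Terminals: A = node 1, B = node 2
R1 and R2 are in series across V1 (node 0 → node 1 → node 2), and the output A–B is taken across R2, so this is a voltage divider.
Series current: I = V1/(R1 + R2) = 5/(40 + 40) = 5/80 = 0.0625 A
V_R2 = I × R2 = V1 × R2/(R1 + R2) = 5 × 40/80 = 2.5 V

Final answer: 2.5 V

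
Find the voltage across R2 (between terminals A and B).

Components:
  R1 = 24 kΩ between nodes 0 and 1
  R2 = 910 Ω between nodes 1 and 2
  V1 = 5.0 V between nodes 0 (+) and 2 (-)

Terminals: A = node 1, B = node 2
R1 and R2 are in series across V1 (node 0 → node 1 → node 2), and the output A–B is taken across R2, so this is a voltage divider.
Series current: I = V1/(R1 + R2) = 5/(24000 + 910) = 5/24910 = 0.0002007 A
V_R2 = I × R2 = V1 × R2/(R1 + R2) = 5 × 910/24910 = 0.1827 V

Final answer: 0.1827 V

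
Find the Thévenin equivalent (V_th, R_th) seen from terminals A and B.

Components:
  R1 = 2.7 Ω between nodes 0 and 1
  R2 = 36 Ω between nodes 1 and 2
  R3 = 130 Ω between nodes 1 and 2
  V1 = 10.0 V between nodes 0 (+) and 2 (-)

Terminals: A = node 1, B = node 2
Step 1 — V_th is the open-circuit voltage V_A - V_B (nothing connected across the terminals).
Nodal analysis, taking node 2 as the 0 V reference.
Source V1 fixes V_0 = 10 V.
KCL at each unknown node (sum of currents leaving = 0; resistances in Ω):
  Node 1: (V_1 - 10)/2.7 + (V_1 - 0)/36 + (V_1 - 0)/130 = 0
Collecting terms: 0.4058 × V_1 = 3.704  =>  V_1 = 9.126 V
V_th = V_1 - V_2 = 9.126 - 0 = 9.126 V
Step 2 — R_th: zero the source — replace V1 by a short circuit (node 2 merges into node 0) — and find the resistance seen between A (node 1) and B (node 0).
Reduce the network between node 1 (A) and node 0 (B) by series/parallel combination:
  Rp1 = R1 ‖ R2 ‖ R3 (parallel, all between nodes 0 and 1) = 1/(1/2.7 + 1/36 + 1/130) = 2.464 Ω
R_th = 2.464 Ω

Final answer: V_th = 9.126 V, R_th = 2.464 Ω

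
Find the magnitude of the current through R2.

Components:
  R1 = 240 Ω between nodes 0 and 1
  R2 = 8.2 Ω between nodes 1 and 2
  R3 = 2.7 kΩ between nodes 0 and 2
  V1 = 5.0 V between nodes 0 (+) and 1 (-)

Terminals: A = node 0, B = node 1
Nodal analysis, taking node 1 as the 0 V reference.
Source V1 fixes V_0 = 5 V.
KCL at each unknown node (sum of currents leaving = 0; resistances in Ω):
  Node 2: (V_2 - 0)/8.2 + (V_2 - 5)/2700 = 0
Collecting terms: 0.1223 × V_2 = 0.001852  =>  V_2 = 0.01514 V
I_R2 = (V_1 - V_2)/R2 = (0 - 0.01514)/8.2 = -0.001846 A
|I_R2| = 0.001846 A

Final answer: |I_R2| = 0.001846 A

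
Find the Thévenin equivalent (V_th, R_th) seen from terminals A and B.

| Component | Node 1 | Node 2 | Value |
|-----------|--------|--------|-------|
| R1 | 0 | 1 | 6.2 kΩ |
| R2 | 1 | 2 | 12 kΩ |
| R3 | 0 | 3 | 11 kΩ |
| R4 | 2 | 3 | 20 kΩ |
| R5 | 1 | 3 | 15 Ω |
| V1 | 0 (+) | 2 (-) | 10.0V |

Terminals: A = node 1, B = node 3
Step 1 — V_th is the open-circuit voltage V_A - V_B (nothing connected across the terminals).
Nodal analysis, taking node 2 as the 0 V reference.
Source V1 fixes V_0 = 10 V.
KCL at each unknown node (sum of currents leaving = 0; resistances in Ω):
  Node 1: (V_1 - 10)/6200 + (V_1 - 0)/12000 + (V_1 - V_3)/15 = 0
  Node 3: (V_3 - 10)/11000 + (V_3 - 0)/20000 + (V_3 - V_1)/15 = 0
Collecting terms (coefficients in siemens):
  0.06691·V_1 - 0.06667·V_3 = 0.001613
  0.06681·V_3 - 0.06667·V_1 = 0.0009091
Determinant D = (0.06691)(0.06681) - (-0.06667)(-0.06667) = 0.00002574
V_1 = [(0.001613)(0.06681) - (-0.06667)(0.0009091)]/D = 6.542 V
V_3 = [(0.06691)(0.0009091) - (0.001613)(-0.06667)]/D = 6.541 V
V_th = V_1 - V_3 = 6.542 - 6.541 = 0.0001899 V
Step 2 — R_th: zero the source — replace V1 by a short circuit (node 2 merges into node 0) — and find the resistance seen between A (node 1) and B (node 3).
Reduce the network between node 1 (A) and node 3 (B) by series/parallel combination:
  Rp1 = R1 ‖ R2 (parallel, both between nodes 0 and 1) = 1/(1/6200 + 1/12000) = 4088 Ω
  Rp2 = R3 ‖ R4 (parallel, both between nodes 0 and 3) = 1/(1/11000 + 1/20000) = 7097 Ω
  Rs1 = Rp1 + Rp2 (series, joined only at node 0) = 4088 + 7097 = 11180 Ω
  Rp3 = R5 ‖ Rs1 (parallel, both between nodes 1 and 3) = 1/(1/15 + 1/11180) = 14.98 Ω
R_th = 14.98 Ω

Final answer: V_th = 0.0001899 V, R_th = 14.98 Ω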